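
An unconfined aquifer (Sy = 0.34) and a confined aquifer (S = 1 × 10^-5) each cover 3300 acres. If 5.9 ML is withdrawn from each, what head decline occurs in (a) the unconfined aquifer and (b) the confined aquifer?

Δh_u ≈ 0.0013 m; Δh_c ≈ 44.2 m

A = 3300 acres = 1.335 × 10^7 m²
ΔV = 5.9 ML = 5900 m³
Unconfined: Δh_u = ΔV/(Sy·A) = 5900/(0.34 × 1.335 × 10^7) = 0.001299 m
Confined: Δh_c = ΔV/(S·A) = 5900/(1 × 10^-5 × 1.335 × 10^7) = 44.18 m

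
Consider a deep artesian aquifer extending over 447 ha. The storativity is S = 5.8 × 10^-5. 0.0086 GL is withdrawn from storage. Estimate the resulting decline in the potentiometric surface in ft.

Δh ≈ 109 ft

A = 447 ha = 4.47 × 10^6 m²
ΔV = 0.0086 GL = 8600 m³
Δh = ΔV / (S × A) = 8600 m³ / (5.8 × 10^-5 × 4.47 × 10^6 m²) = 33.17 m
Δh = 33.17 m = 108.8 ft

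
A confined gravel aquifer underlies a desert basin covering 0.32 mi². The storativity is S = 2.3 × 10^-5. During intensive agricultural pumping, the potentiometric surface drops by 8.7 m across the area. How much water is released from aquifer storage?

A = 0.32 mi² = 8.288 × 10^5 m²
ΔV = S × A × Δh = 2.3 × 10^-5 × 8.288 × 10^5 m² × 8.7 m = 165.8 m³

ΔV ≈ 166 m³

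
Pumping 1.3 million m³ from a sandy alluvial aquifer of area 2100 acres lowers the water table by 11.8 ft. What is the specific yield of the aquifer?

A = 2100 acres = 8.498 × 10^6 m²
Δh = 11.8 ft = 3.597 m
ΔV = 1.3 million m³ = 1.3 × 10^6 m³
Sy = ΔV / (A × Δh) = 1.3 × 10^6 m³ / (8.498 × 10^6 m² × 3.597 m) = 0.04253

Sy ≈ 0.043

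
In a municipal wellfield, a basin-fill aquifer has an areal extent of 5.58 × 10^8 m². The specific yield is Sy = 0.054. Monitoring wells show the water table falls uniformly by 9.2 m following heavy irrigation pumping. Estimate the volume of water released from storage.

ΔV ≈ 2.77 × 10^8 m³

ΔV = Sy × A × Δh = 0.054 × 5.58 × 10^8 m² × 9.2 m = 2.772 × 10^8 m³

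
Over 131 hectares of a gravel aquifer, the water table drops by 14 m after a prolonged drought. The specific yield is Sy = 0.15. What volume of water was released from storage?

A = 131 hectares = 1.31 × 10^6 m²
ΔV = Sy × A × Δh = 0.15 × 1.31 × 10^6 m² × 14 m = 2.751 × 10^6 m³

ΔV ≈ 2.75 × 10^6 m³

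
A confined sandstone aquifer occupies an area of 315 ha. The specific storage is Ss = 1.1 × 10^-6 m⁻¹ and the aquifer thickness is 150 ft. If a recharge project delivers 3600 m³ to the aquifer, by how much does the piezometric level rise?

b = 150 ft = 45.72 m
S = Ss × b = 1.1 × 10^-6 m⁻¹ × 45.72 m = 5.029 × 10^-5
A = 315 ha = 3.15 × 10^6 m²
Δh = ΔV / (S × A) = 3600 m³ / (5.029 × 10^-5 × 3.15 × 10^6 m²) = 22.72 m

Δh ≈ 22.7 m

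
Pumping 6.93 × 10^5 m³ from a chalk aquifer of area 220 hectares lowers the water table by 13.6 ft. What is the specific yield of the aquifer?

A = 220 hectares = 2.2 × 10^6 m²
Δh = 13.6 ft = 4.145 m
Sy = ΔV / (A × Δh) = 6.93 × 10^5 m³ / (2.2 × 10^6 m² × 4.145 m) = 0.07599

Sy ≈ 0.076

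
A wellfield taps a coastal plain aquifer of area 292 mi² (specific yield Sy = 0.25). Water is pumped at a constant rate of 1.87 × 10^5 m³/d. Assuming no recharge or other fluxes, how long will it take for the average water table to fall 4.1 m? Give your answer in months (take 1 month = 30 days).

A = 292 mi² = 7.563 × 10^8 m²
ΔV = Sy × A × Δh = 0.25 × 7.563 × 10^8 × 4.1 = 7.752 × 10^8 m³
t = ΔV / Q = 7.752 × 10^8 m³ / 1.87 × 10^5 m³/d = 4145 d
t = 4145 d ≈ 138.2 months

t ≈ 138 months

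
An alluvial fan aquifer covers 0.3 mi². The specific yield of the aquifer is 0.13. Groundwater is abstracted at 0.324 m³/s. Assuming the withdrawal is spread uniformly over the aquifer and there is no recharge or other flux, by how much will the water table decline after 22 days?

A = 0.3 mi² = 7.77 × 10^5 m²
Q = 0.324 m³/s = 27990 m³/d
ΔV = Q × t = 27990 m³/d × 22 d = 6.159 × 10^5 m³
Δh = ΔV / (Sy × A) = 6.159 × 10^5 / (0.13 × 7.77 × 10^5) = 6.097 m

Δh ≈ 6.1 m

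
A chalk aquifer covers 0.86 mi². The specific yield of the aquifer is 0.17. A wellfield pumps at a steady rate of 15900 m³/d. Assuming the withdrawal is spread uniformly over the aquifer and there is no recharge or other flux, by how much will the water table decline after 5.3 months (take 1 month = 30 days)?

Δh ≈ 6.68 m

A = 0.86 mi² = 2.227 × 10^6 m²
t = 5.3 months = 159 d
ΔV = Q × t = 15900 m³/d × 159 d = 2.528 × 10^6 m³
Δh = ΔV / (Sy × A) = 2.528 × 10^6 / (0.17 × 2.227 × 10^6) = 6.677 m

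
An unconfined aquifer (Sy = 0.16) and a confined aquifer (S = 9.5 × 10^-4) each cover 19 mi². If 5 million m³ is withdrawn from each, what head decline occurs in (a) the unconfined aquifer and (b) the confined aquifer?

A = 19 mi² = 4.921 × 10^7 m²
ΔV = 5 million m³ = 5 × 10^6 m³
Unconfined: Δh_u = ΔV/(Sy·A) = 5 × 10^6/(0.16 × 4.921 × 10^7) = 0.635 m
Confined: Δh_c = ΔV/(S·A) = 5 × 10^6/(9.5 × 10^-4 × 4.921 × 10^7) = 107 m

Δh_u ≈ 0.635 m; Δh_c ≈ 107 m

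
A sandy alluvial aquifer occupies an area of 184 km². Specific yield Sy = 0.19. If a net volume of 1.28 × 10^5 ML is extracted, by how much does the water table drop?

A = 184 km² = 1.84 × 10^8 m²
ΔV = 1.28 × 10^5 ML = 1.28 × 10^8 m³
Δh = ΔV / (Sy × A) = 1.28 × 10^8 m³ / (0.19 × 1.84 × 10^8 m²) = 3.661 m

Δh ≈ 3.66 m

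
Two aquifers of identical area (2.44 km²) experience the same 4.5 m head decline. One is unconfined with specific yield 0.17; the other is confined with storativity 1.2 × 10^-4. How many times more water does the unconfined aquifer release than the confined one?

ΔV_u / ΔV_c ≈ 1420

A = 2.44 km² = 2.44 × 10^6 m²
Unconfined: ΔV_u = Sy × A × Δh = 0.17 × 2.44 × 10^6 × 4.5 = 1.867 × 10^6 m³
Confined: ΔV_c = S × A × Δh = 1.2 × 10^-4 × 2.44 × 10^6 × 4.5 = 1318 m³
Ratio = ΔV_u / ΔV_c = Sy / S = 0.17 / 1.2 × 10^-4 = 1417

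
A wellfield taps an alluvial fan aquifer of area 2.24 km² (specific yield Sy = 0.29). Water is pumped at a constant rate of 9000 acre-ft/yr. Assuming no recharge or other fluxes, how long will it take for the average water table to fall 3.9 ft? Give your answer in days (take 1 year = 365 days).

t ≈ 25.4 days

A = 2.24 km² = 2.24 × 10^6 m²
Δh = 3.9 ft = 1.189 m
ΔV = Sy × A × Δh = 0.29 × 2.24 × 10^6 × 1.189 = 7.722 × 10^5 m³
Q = 9000 acre-ft/yr = 30410 m³/d
t = ΔV / Q = 7.722 × 10^5 m³ / 30410 m³/d = 25.39 d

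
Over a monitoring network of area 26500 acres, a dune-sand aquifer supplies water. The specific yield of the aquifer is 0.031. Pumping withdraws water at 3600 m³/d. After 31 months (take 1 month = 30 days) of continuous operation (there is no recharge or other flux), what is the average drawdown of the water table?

Δh ≈ 1.01 m

A = 26500 acres = 1.072 × 10^8 m²
t = 31 months = 930 d
ΔV = Q × t = 3600 m³/d × 930 d = 3.348 × 10^6 m³
Δh = ΔV / (Sy × A) = 3.348 × 10^6 / (0.031 × 1.072 × 10^8) = 1.007 m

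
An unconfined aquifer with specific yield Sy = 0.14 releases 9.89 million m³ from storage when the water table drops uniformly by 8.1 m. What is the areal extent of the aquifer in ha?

ΔV = 9.89 million m³ = 9.89 × 10^6 m³
A = ΔV / (Sy × Δh) = 9.89 × 10^6 / (0.14 × 8.1) = 8.721 × 10^6 m²
A = 8.721 × 10^6 m² = 872.1 ha

A ≈ 872 ha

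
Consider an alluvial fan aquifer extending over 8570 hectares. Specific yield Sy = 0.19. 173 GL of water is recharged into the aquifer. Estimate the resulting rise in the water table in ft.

A = 8570 hectares = 8.57 × 10^7 m²
ΔV = 173 GL = 1.73 × 10^8 m³
Δh = ΔV / (Sy × A) = 1.73 × 10^8 m³ / (0.19 × 8.57 × 10^7 m²) = 10.62 m
Δh = 10.62 m = 34.86 ft

Δh ≈ 34.9 ft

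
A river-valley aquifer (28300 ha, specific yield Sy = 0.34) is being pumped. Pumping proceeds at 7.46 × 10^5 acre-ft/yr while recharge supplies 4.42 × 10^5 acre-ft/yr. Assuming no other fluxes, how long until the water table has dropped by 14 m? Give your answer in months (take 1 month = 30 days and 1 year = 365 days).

t ≈ 43.7 months

A = 28300 ha = 2.83 × 10^8 m²
ΔV = Sy × A × Δh = 0.34 × 2.83 × 10^8 × 14 = 1.347 × 10^9 m³
Net withdrawal = 7.46 × 10^5 − 4.42 × 10^5 = 3.04 × 10^5 acre-ft/yr = 1.027 × 10^6 m³/d
t = ΔV / Q = 1.347 × 10^9 m³ / 1.027 × 10^6 m³/d = 1311 d
t = 1311 d ≈ 43.71 months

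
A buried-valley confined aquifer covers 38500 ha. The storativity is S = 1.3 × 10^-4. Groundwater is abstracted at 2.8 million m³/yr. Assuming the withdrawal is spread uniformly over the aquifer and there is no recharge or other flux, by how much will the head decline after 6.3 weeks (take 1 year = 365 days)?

Δh ≈ 6.76 m

A = 38500 ha = 3.85 × 10^8 m²
Q = 2.8 million m³/yr = 7671 m³/d
t = 6.3 weeks = 44.1 d
ΔV = Q × t = 7671 m³/d × 44.1 d = 3.383 × 10^5 m³
Δh = ΔV / (S × A) = 3.383 × 10^5 / (1.3 × 10^-4 × 3.85 × 10^8) = 6.759 m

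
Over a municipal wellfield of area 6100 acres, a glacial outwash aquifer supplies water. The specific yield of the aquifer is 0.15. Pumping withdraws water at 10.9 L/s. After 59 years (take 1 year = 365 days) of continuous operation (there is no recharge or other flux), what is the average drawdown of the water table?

Δh ≈ 5.48 m

A = 6100 acres = 2.469 × 10^7 m²
Q = 10.9 L/s = 941.8 m³/d
t = 59 years = 21540 d
ΔV = Q × t = 941.8 m³/d × 21540 d = 2.028 × 10^7 m³
Δh = ΔV / (Sy × A) = 2.028 × 10^7 / (0.15 × 2.469 × 10^7) = 5.477 m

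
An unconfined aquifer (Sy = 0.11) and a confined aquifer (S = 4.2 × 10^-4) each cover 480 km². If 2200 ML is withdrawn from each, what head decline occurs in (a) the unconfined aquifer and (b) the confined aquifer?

Δh_u ≈ 0.0417 m; Δh_c ≈ 10.9 m

A = 480 km² = 4.8 × 10^8 m²
ΔV = 2200 ML = 2.2 × 10^6 m³
Unconfined: Δh_u = ΔV/(Sy·A) = 2.2 × 10^6/(0.11 × 4.8 × 10^8) = 0.04167 m
Confined: Δh_c = ΔV/(S·A) = 2.2 × 10^6/(4.2 × 10^-4 × 4.8 × 10^8) = 10.91 m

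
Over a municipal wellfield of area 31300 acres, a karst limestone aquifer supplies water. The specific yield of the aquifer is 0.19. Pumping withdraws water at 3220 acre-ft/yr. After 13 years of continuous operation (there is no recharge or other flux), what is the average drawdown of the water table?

Δh ≈ 2.15 m

A = 31300 acres = 1.267 × 10^8 m²
Q = 3220 acre-ft/yr = 10880 m³/d
t = 13 years = 4745 d
ΔV = Q × t = 10880 m³/d × 4745 d = 5.163 × 10^7 m³
Δh = ΔV / (Sy × A) = 5.163 × 10^7 / (0.19 × 1.267 × 10^8) = 2.145 m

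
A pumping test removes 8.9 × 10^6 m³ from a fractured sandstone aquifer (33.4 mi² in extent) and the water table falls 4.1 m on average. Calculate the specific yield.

A = 33.4 mi² = 8.651 × 10^7 m²
Sy = ΔV / (A × Δh) = 8.9 × 10^6 m³ / (8.651 × 10^7 m² × 4.1 m) = 0.02509

Sy ≈ 0.025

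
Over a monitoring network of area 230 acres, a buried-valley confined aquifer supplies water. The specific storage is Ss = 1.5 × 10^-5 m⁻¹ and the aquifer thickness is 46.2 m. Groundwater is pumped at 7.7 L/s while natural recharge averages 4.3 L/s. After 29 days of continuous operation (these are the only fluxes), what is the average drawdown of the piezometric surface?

S = Ss × b = 1.5 × 10^-5 m⁻¹ × 46.2 m = 6.93 × 10^-4
A = 230 acres = 9.308 × 10^5 m²
Net abstraction = 7.7 − 4.3 = 3.4 L/s
Q_net = 3.4 L/s = 293.8 m³/d
ΔV = Q × t = 293.8 m³/d × 29 d = 8519 m³
Δh = ΔV / (S × A) = 8519 / (6.93 × 10^-4 × 9.308 × 10^5) = 13.21 m

Δh ≈ 13.2 m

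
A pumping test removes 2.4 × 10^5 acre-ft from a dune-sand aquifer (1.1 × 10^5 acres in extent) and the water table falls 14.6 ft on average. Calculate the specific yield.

A = 1.1 × 10^5 acres = 4.452 × 10^8 m²
Δh = 14.6 ft = 4.45 m
ΔV = 2.4 × 10^5 acre-ft = 2.96 × 10^8 m³
Sy = ΔV / (A × Δh) = 2.96 × 10^8 m³ / (4.452 × 10^8 m² × 4.45 m) = 0.1494

Sy ≈ 0.15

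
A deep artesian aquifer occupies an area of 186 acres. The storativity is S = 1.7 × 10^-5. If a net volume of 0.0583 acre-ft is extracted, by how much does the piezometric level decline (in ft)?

A = 186 acres = 7.527 × 10^5 m²
ΔV = 0.0583 acre-ft = 71.91 m³
Δh = ΔV / (S × A) = 71.91 m³ / (1.7 × 10^-5 × 7.527 × 10^5 m²) = 5.62 m
Δh = 5.62 m = 18.44 ft

Δh ≈ 18.4 ft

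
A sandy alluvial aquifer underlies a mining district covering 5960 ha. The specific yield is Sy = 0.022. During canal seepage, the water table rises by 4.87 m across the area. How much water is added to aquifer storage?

ΔV ≈ 6.39 × 10^6 m³

A = 5960 ha = 5.96 × 10^7 m²
ΔV = Sy × A × Δh = 0.022 × 5.96 × 10^7 m² × 4.87 m = 6.386 × 10^6 m³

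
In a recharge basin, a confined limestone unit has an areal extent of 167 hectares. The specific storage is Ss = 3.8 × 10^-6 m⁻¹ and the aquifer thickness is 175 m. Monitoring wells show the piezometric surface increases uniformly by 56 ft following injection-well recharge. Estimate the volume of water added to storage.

S = Ss × b = 3.8 × 10^-6 m⁻¹ × 175 m = 6.65 × 10^-4
A = 167 hectares = 1.67 × 10^6 m²
Δh = 56 ft = 17.07 m
ΔV = S × A × Δh = 6.65 × 10^-4 × 1.67 × 10^6 m² × 17.07 m = 18960 m³

ΔV ≈ 19000 m³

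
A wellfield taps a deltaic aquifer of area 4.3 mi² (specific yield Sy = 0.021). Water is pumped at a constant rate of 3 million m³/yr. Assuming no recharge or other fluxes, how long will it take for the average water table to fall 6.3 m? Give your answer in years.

A = 4.3 mi² = 1.114 × 10^7 m²
ΔV = Sy × A × Δh = 0.021 × 1.114 × 10^7 × 6.3 = 1.473 × 10^6 m³
Q = 3 million m³/yr = 8219 m³/d
t = ΔV / Q = 1.473 × 10^6 m³ / 8219 m³/d = 179.3 d
t = 179.3 d ≈ 0.4911 years

t ≈ 0.491 years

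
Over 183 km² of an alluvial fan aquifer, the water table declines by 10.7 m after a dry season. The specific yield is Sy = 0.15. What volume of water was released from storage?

ΔV ≈ 2.94 × 10^8 m³

A = 183 km² = 1.83 × 10^8 m²
ΔV = Sy × A × Δh = 0.15 × 1.83 × 10^8 m² × 10.7 m = 2.937 × 10^8 m³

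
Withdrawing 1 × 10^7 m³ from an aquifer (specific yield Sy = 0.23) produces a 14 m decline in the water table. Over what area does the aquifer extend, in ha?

A = ΔV / (Sy × Δh) = 1 × 10^7 / (0.23 × 14) = 3.106 × 10^6 m²
A = 3.106 × 10^6 m² = 310.6 ha

A ≈ 311 ha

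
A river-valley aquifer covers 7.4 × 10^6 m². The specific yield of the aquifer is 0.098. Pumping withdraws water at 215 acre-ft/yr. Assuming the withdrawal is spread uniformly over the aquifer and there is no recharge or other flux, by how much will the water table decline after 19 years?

Δh ≈ 6.95 m

Q = 215 acre-ft/yr = 726.6 m³/d
t = 19 years = 6935 d
ΔV = Q × t = 726.6 m³/d × 6935 d = 5.039 × 10^6 m³
Δh = ΔV / (Sy × A) = 5.039 × 10^6 / (0.098 × 7.4 × 10^6) = 6.948 m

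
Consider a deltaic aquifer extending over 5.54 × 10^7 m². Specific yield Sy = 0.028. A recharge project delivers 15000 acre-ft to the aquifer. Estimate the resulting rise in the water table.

ΔV = 15000 acre-ft = 1.85 × 10^7 m³
Δh = ΔV / (Sy × A) = 1.85 × 10^7 m³ / (0.028 × 5.54 × 10^7 m²) = 11.93 m

Δh ≈ 11.9 m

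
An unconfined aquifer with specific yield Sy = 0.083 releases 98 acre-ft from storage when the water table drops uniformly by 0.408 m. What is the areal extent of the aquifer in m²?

ΔV = 98 acre-ft = 1.209 × 10^5 m³
A = ΔV / (Sy × Δh) = 1.209 × 10^5 / (0.083 × 0.408) = 3.57 × 10^6 m²

A ≈ 3.57 × 10^6 m²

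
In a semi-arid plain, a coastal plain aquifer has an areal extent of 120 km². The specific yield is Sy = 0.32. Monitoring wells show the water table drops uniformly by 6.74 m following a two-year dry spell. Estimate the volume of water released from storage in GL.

ΔV ≈ 259 GL

A = 120 km² = 1.2 × 10^8 m²
ΔV = Sy × A × Δh = 0.32 × 1.2 × 10^8 m² × 6.74 m = 2.588 × 10^8 m³
ΔV = 2.588 × 10^8 m³ = 258.8 GL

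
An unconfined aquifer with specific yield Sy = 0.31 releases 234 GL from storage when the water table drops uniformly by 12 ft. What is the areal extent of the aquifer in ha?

Δh = 12 ft = 3.658 m
ΔV = 234 GL = 2.34 × 10^8 m³
A = ΔV / (Sy × Δh) = 2.34 × 10^8 / (0.31 × 3.658) = 2.064 × 10^8 m²
A = 2.064 × 10^8 m² = 20640 ha

A ≈ 20600 ha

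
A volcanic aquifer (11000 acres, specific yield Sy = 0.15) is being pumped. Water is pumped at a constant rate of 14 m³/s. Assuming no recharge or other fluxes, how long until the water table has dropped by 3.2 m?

t ≈ 17.7 days

A = 11000 acres = 4.452 × 10^7 m²
ΔV = Sy × A × Δh = 0.15 × 4.452 × 10^7 × 3.2 = 2.137 × 10^7 m³
Q = 14 m³/s = 1.21 × 10^6 m³/d
t = ΔV / Q = 2.137 × 10^7 m³ / 1.21 × 10^6 m³/d = 17.66 d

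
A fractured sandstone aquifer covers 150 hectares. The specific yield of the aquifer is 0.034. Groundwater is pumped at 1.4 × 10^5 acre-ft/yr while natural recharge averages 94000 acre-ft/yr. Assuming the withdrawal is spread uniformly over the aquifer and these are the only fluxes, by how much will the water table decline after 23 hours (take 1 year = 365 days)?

Δh ≈ 2.92 m

A = 150 hectares = 1.5 × 10^6 m²
Net abstraction = 1.4 × 10^5 − 94000 = 46000 acre-ft/yr
Q_net = 46000 acre-ft/yr = 1.555 × 10^5 m³/d
t = 23 hours = 0.9583 d
ΔV = Q × t = 1.555 × 10^5 m³/d × 0.9583 d = 1.49 × 10^5 m³
Δh = ΔV / (Sy × A) = 1.49 × 10^5 / (0.034 × 1.5 × 10^6) = 2.921 m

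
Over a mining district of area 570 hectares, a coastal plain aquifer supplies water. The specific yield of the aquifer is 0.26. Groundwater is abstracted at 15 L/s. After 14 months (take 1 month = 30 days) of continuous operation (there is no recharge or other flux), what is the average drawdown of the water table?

A = 570 hectares = 5.7 × 10^6 m²
Q = 15 L/s = 1296 m³/d
t = 14 months = 420 d
ΔV = Q × t = 1296 m³/d × 420 d = 5.443 × 10^5 m³
Δh = ΔV / (Sy × A) = 5.443 × 10^5 / (0.26 × 5.7 × 10^6) = 0.3673 m

Δh ≈ 0.367 m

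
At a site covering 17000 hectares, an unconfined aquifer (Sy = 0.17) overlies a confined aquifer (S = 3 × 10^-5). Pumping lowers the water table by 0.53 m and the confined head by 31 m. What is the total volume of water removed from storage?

ΔV ≈ 1.55 × 10^7 m³

A = 17000 hectares = 1.7 × 10^8 m²
Unconfined: ΔV_u = Sy × A × Δh_u = 0.17 × 1.7 × 10^8 × 0.53 = 1.532 × 10^7 m³
Confined: ΔV_c = S × A × Δh_c = 3 × 10^-5 × 1.7 × 10^8 × 31 = 1.581 × 10^5 m³
Total ΔV = 1.532 × 10^7 + 1.581 × 10^5 = 1.548 × 10^7 m³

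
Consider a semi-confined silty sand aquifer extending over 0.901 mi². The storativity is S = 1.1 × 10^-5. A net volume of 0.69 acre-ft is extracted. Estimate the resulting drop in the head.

Δh ≈ 33.2 m

A = 0.901 mi² = 2.334 × 10^6 m²
ΔV = 0.69 acre-ft = 851.1 m³
Δh = ΔV / (S × A) = 851.1 m³ / (1.1 × 10^-5 × 2.334 × 10^6 m²) = 33.16 m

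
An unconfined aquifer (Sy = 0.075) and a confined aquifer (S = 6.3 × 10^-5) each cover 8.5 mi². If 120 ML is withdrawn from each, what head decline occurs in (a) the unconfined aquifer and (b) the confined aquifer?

A = 8.5 mi² = 2.201 × 10^7 m²
ΔV = 120 ML = 1.2 × 10^5 m³
Unconfined: Δh_u = ΔV/(Sy·A) = 1.2 × 10^5/(0.075 × 2.201 × 10^7) = 0.07268 m
Confined: Δh_c = ΔV/(S·A) = 1.2 × 10^5/(6.3 × 10^-5 × 2.201 × 10^7) = 86.52 m

Δh_u ≈ 0.0727 m; Δh_c ≈ 86.5 m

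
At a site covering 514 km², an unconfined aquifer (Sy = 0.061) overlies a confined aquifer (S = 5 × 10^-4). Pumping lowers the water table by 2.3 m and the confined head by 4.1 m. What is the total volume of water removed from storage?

A = 514 km² = 5.14 × 10^8 m²
Unconfined: ΔV_u = Sy × A × Δh_u = 0.061 × 5.14 × 10^8 × 2.3 = 7.211 × 10^7 m³
Confined: ΔV_c = S × A × Δh_c = 5 × 10^-4 × 5.14 × 10^8 × 4.1 = 1.054 × 10^6 m³
Total ΔV = 7.211 × 10^7 + 1.054 × 10^6 = 7.317 × 10^7 m³

ΔV ≈ 7.32 × 10^7 m³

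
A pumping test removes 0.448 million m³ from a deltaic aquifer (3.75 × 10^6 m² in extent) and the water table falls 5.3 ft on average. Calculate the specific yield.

Sy ≈ 0.074

Δh = 5.3 ft = 1.615 m
ΔV = 0.448 million m³ = 4.48 × 10^5 m³
Sy = ΔV / (A × Δh) = 4.48 × 10^5 m³ / (3.75 × 10^6 m² × 1.615 m) = 0.07395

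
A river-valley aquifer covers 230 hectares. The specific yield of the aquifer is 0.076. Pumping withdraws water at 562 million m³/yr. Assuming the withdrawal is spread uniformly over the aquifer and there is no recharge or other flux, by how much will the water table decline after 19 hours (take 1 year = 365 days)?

Δh ≈ 6.97 m

A = 230 hectares = 2.3 × 10^6 m²
Q = 562 million m³/yr = 1.54 × 10^6 m³/d
t = 19 hours = 0.7917 d
ΔV = Q × t = 1.54 × 10^6 m³/d × 0.7917 d = 1.219 × 10^6 m³
Δh = ΔV / (Sy × A) = 1.219 × 10^6 / (0.076 × 2.3 × 10^6) = 6.973 m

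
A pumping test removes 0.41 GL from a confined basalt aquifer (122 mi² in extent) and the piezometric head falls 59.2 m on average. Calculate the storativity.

A = 122 mi² = 3.16 × 10^8 m²
ΔV = 0.41 GL = 4.1 × 10^5 m³
S = ΔV / (A × Δh) = 4.1 × 10^5 m³ / (3.16 × 10^8 m² × 59.2 m) = 2.192 × 10^-5

S ≈ 2.2 × 10^-5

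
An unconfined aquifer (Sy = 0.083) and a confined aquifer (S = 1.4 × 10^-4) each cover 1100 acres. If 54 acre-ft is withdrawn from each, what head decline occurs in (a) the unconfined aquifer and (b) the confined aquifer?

Δh_u ≈ 0.18 m; Δh_c ≈ 107 m

A = 1100 acres = 4.452 × 10^6 m²
ΔV = 54 acre-ft = 66610 m³
Unconfined: Δh_u = ΔV/(Sy·A) = 66610/(0.083 × 4.452 × 10^6) = 0.1803 m
Confined: Δh_c = ΔV/(S·A) = 66610/(1.4 × 10^-4 × 4.452 × 10^6) = 106.9 m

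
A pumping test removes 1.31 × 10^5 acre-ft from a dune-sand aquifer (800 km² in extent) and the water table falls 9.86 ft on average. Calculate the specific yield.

Sy ≈ 0.067

A = 800 km² = 8 × 10^8 m²
Δh = 9.86 ft = 3.005 m
ΔV = 1.31 × 10^5 acre-ft = 1.616 × 10^8 m³
Sy = ΔV / (A × Δh) = 1.616 × 10^8 m³ / (8 × 10^8 m² × 3.005 m) = 0.06721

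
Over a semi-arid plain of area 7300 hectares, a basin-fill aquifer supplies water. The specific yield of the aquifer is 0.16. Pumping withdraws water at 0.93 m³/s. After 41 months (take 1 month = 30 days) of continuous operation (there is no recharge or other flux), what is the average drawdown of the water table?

Δh ≈ 8.46 m

A = 7300 hectares = 7.3 × 10^7 m²
Q = 0.93 m³/s = 80350 m³/d
t = 41 months = 1230 d
ΔV = Q × t = 80350 m³/d × 1230 d = 9.883 × 10^7 m³
Δh = ΔV / (Sy × A) = 9.883 × 10^7 / (0.16 × 7.3 × 10^7) = 8.462 m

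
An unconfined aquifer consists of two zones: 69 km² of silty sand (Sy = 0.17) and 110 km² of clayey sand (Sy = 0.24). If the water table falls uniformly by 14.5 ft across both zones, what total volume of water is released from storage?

ΔV ≈ 1.69 × 10^8 m³

A₁ = 69 km² = 6.9 × 10^7 m²; A₂ = 110 km² = 1.1 × 10^8 m²
Δh = 14.5 ft = 4.42 m
ΔV₁ = 0.17 × 6.9 × 10^7 × 4.42 = 5.184 × 10^7 m³
ΔV₂ = 0.24 × 1.1 × 10^8 × 4.42 = 1.167 × 10^8 m³
ΔV = ΔV₁ + ΔV₂ = 1.685 × 10^8 m³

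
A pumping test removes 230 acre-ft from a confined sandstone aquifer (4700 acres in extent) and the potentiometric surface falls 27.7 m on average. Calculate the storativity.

S ≈ 5.4 × 10^-4

A = 4700 acres = 1.902 × 10^7 m²
ΔV = 230 acre-ft = 2.837 × 10^5 m³
S = ΔV / (A × Δh) = 2.837 × 10^5 m³ / (1.902 × 10^7 m² × 27.7 m) = 5.385 × 10^-4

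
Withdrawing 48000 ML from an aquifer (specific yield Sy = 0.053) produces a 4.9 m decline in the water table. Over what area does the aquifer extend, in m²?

A ≈ 1.85 × 10^8 m²

ΔV = 48000 ML = 4.8 × 10^7 m³
A = ΔV / (Sy × Δh) = 4.8 × 10^7 / (0.053 × 4.9) = 1.848 × 10^8 m²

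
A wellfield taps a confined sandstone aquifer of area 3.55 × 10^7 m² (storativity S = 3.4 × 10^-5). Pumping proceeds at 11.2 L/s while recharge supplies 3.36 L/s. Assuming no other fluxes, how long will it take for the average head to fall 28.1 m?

t ≈ 50.1 days

ΔV = S × A × Δh = 3.4 × 10^-5 × 3.55 × 10^7 × 28.1 = 33920 m³
Net withdrawal = 11.2 − 3.36 = 7.84 L/s = 677.4 m³/d
t = ΔV / Q = 33920 m³ / 677.4 m³/d = 50.07 d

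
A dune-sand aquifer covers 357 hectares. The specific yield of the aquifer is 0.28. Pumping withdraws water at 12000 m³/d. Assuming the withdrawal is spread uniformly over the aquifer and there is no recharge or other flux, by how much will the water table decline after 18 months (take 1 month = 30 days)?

Δh ≈ 6.48 m

A = 357 hectares = 3.57 × 10^6 m²
t = 18 months = 540 d
ΔV = Q × t = 12000 m³/d × 540 d = 6.48 × 10^6 m³
Δh = ΔV / (Sy × A) = 6.48 × 10^6 / (0.28 × 3.57 × 10^6) = 6.483 m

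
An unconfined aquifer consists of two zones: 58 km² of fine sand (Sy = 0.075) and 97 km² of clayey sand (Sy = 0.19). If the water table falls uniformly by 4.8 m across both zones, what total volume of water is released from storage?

A₁ = 58 km² = 5.8 × 10^7 m²; A₂ = 97 km² = 9.7 × 10^7 m²
ΔV₁ = 0.075 × 5.8 × 10^7 × 4.8 = 2.088 × 10^7 m³
ΔV₂ = 0.19 × 9.7 × 10^7 × 4.8 = 8.846 × 10^7 m³
ΔV = ΔV₁ + ΔV₂ = 1.093 × 10^8 m³

ΔV ≈ 1.09 × 10^8 m³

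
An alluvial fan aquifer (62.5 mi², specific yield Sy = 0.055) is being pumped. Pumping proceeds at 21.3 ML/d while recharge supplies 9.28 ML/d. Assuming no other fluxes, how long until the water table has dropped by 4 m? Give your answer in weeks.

t ≈ 423 weeks

A = 62.5 mi² = 1.619 × 10^8 m²
ΔV = Sy × A × Δh = 0.055 × 1.619 × 10^8 × 4 = 3.561 × 10^7 m³
Net withdrawal = 21.3 − 9.28 = 12.02 ML/d = 12020 m³/d
t = ΔV / Q = 3.561 × 10^7 m³ / 12020 m³/d = 2963 d
t = 2963 d ≈ 423.3 weeks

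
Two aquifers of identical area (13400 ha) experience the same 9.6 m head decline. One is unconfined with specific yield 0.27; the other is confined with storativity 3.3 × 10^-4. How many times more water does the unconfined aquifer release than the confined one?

ΔV_u / ΔV_c ≈ 818

A = 13400 ha = 1.34 × 10^8 m²
Unconfined: ΔV_u = Sy × A × Δh = 0.27 × 1.34 × 10^8 × 9.6 = 3.473 × 10^8 m³
Confined: ΔV_c = S × A × Δh = 3.3 × 10^-4 × 1.34 × 10^8 × 9.6 = 4.245 × 10^5 m³
Ratio = ΔV_u / ΔV_c = Sy / S = 0.27 / 3.3 × 10^-4 = 818.2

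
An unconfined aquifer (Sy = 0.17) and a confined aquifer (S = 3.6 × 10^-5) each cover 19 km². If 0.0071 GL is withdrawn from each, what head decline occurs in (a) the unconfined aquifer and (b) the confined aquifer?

A = 19 km² = 1.9 × 10^7 m²
ΔV = 0.0071 GL = 7100 m³
Unconfined: Δh_u = ΔV/(Sy·A) = 7100/(0.17 × 1.9 × 10^7) = 0.002198 m
Confined: Δh_c = ΔV/(S·A) = 7100/(3.6 × 10^-5 × 1.9 × 10^7) = 10.38 m

Δh_u ≈ 0.0022 m; Δh_c ≈ 10.4 m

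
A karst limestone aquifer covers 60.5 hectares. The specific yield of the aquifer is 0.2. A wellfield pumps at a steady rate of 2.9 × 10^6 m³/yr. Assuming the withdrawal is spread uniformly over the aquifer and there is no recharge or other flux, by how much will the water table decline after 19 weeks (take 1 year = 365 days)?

A = 60.5 hectares = 6.05 × 10^5 m²
Q = 2.9 × 10^6 m³/yr = 7945 m³/d
t = 19 weeks = 133 d
ΔV = Q × t = 7945 m³/d × 133 d = 1.057 × 10^6 m³
Δh = ΔV / (Sy × A) = 1.057 × 10^6 / (0.2 × 6.05 × 10^5) = 8.733 m

Δh ≈ 8.73 m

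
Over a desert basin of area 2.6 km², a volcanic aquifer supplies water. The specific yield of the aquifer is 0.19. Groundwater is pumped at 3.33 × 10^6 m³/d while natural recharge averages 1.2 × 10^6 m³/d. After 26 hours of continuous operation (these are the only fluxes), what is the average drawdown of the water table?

A = 2.6 km² = 2.6 × 10^6 m²
Net abstraction = 3.33 × 10^6 − 1.2 × 10^6 = 2.13 × 10^6 m³/d
t = 26 hours = 1.083 d
ΔV = Q × t = 2.13 × 10^6 m³/d × 1.083 d = 2.308 × 10^6 m³
Δh = ΔV / (Sy × A) = 2.308 × 10^6 / (0.19 × 2.6 × 10^6) = 4.671 m

Δh ≈ 4.67 m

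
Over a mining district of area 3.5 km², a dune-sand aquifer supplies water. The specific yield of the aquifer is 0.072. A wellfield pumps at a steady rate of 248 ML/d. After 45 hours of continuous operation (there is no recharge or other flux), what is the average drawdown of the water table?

Δh ≈ 1.85 m

A = 3.5 km² = 3.5 × 10^6 m²
Q = 248 ML/d = 2.48 × 10^5 m³/d
t = 45 hours = 1.875 d
ΔV = Q × t = 2.48 × 10^5 m³/d × 1.875 d = 4.65 × 10^5 m³
Δh = ΔV / (Sy × A) = 4.65 × 10^5 / (0.072 × 3.5 × 10^6) = 1.845 m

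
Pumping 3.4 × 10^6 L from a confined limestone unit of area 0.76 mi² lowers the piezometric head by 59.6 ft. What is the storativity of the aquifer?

A = 0.76 mi² = 1.968 × 10^6 m²
Δh = 59.6 ft = 18.17 m
ΔV = 3.4 × 10^6 L = 3400 m³
S = ΔV / (A × Δh) = 3400 m³ / (1.968 × 10^6 m² × 18.17 m) = 9.508 × 10^-5

S ≈ 9.5 × 10^-5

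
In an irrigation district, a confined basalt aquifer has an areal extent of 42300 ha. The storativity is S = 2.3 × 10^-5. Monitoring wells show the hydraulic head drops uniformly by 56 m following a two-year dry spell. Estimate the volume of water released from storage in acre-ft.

ΔV ≈ 442 acre-ft

A = 42300 ha = 4.23 × 10^8 m²
ΔV = S × A × Δh = 2.3 × 10^-5 × 4.23 × 10^8 m² × 56 m = 5.448 × 10^5 m³
ΔV = 5.448 × 10^5 m³ = 441.7 acre-ft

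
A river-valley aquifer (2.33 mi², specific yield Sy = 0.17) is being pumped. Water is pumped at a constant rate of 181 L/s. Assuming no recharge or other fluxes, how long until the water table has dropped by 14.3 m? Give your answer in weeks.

t ≈ 134 weeks

A = 2.33 mi² = 6.035 × 10^6 m²
ΔV = Sy × A × Δh = 0.17 × 6.035 × 10^6 × 14.3 = 1.467 × 10^7 m³
Q = 181 L/s = 15640 m³/d
t = ΔV / Q = 1.467 × 10^7 m³ / 15640 m³/d = 938.1 d
t = 938.1 d ≈ 134 weeks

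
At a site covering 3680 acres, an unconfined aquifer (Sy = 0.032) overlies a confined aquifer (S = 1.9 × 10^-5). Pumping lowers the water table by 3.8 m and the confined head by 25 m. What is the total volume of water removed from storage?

A = 3680 acres = 1.489 × 10^7 m²
Unconfined: ΔV_u = Sy × A × Δh_u = 0.032 × 1.489 × 10^7 × 3.8 = 1.811 × 10^6 m³
Confined: ΔV_c = S × A × Δh_c = 1.9 × 10^-5 × 1.489 × 10^7 × 25 = 7074 m³
Total ΔV = 1.811 × 10^6 + 7074 = 1.818 × 10^6 m³

ΔV ≈ 1.82 × 10^6 m³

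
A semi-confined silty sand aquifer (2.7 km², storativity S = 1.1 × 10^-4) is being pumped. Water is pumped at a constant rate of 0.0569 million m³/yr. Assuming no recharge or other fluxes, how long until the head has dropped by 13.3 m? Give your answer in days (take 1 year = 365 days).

t ≈ 25.3 days

A = 2.7 km² = 2.7 × 10^6 m²
ΔV = S × A × Δh = 1.1 × 10^-4 × 2.7 × 10^6 × 13.3 = 3950 m³
Q = 0.0569 million m³/yr = 155.9 m³/d
t = ΔV / Q = 3950 m³ / 155.9 m³/d = 25.34 d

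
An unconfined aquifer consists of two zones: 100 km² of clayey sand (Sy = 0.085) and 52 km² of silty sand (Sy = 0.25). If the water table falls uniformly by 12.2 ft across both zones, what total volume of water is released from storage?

A₁ = 100 km² = 1 × 10^8 m²; A₂ = 52 km² = 5.2 × 10^7 m²
Δh = 12.2 ft = 3.719 m
ΔV₁ = 0.085 × 1 × 10^8 × 3.719 = 3.161 × 10^7 m³
ΔV₂ = 0.25 × 5.2 × 10^7 × 3.719 = 4.834 × 10^7 m³
ΔV = ΔV₁ + ΔV₂ = 7.995 × 10^7 m³

ΔV ≈ 7.99 × 10^7 m³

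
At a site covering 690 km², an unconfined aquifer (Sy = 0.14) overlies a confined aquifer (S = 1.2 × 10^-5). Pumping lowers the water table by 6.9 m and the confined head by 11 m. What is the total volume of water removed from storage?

A = 690 km² = 6.9 × 10^8 m²
Unconfined: ΔV_u = Sy × A × Δh_u = 0.14 × 6.9 × 10^8 × 6.9 = 6.665 × 10^8 m³
Confined: ΔV_c = S × A × Δh_c = 1.2 × 10^-5 × 6.9 × 10^8 × 11 = 91080 m³
Total ΔV = 6.665 × 10^8 + 91080 = 6.666 × 10^8 m³

ΔV ≈ 6.67 × 10^8 m³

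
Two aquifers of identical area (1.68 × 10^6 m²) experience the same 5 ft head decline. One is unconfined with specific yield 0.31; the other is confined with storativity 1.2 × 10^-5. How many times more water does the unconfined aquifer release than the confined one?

Δh = 5 ft = 1.524 m
Unconfined: ΔV_u = Sy × A × Δh = 0.31 × 1.68 × 10^6 × 1.524 = 7.937 × 10^5 m³
Confined: ΔV_c = S × A × Δh = 1.2 × 10^-5 × 1.68 × 10^6 × 1.524 = 30.72 m³
Ratio = ΔV_u / ΔV_c = Sy / S = 0.31 / 1.2 × 10^-5 = 25830

ΔV_u / ΔV_c ≈ 25800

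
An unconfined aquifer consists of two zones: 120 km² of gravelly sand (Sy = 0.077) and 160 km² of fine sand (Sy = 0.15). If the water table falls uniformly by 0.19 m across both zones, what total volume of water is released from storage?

A₁ = 120 km² = 1.2 × 10^8 m²; A₂ = 160 km² = 1.6 × 10^8 m²
ΔV₁ = 0.077 × 1.2 × 10^8 × 0.19 = 1.756 × 10^6 m³
ΔV₂ = 0.15 × 1.6 × 10^8 × 0.19 = 4.56 × 10^6 m³
ΔV = ΔV₁ + ΔV₂ = 6.316 × 10^6 m³

ΔV ≈ 6.32 × 10^6 m³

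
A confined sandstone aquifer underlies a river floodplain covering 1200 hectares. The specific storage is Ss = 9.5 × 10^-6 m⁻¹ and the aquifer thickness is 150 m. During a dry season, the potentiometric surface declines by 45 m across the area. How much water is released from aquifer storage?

S = Ss × b = 9.5 × 10^-6 m⁻¹ × 150 m = 1.425 × 10^-3
A = 1200 hectares = 1.2 × 10^7 m²
ΔV = S × A × Δh = 0.001425 × 1.2 × 10^7 m² × 45 m = 7.695 × 10^5 m³

ΔV ≈ 7.7 × 10^5 m³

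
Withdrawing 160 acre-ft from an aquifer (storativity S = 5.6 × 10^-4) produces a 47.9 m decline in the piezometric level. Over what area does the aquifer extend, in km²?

ΔV = 160 acre-ft = 1.974 × 10^5 m³
A = ΔV / (S × Δh) = 1.974 × 10^5 / (5.6 × 10^-4 × 47.9) = 7.357 × 10^6 m²
A = 7.357 × 10^6 m² = 7.357 km²

A ≈ 7.36 km²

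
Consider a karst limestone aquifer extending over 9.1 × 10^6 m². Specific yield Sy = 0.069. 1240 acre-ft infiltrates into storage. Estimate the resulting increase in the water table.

Δh ≈ 2.44 m

ΔV = 1240 acre-ft = 1.53 × 10^6 m³
Δh = ΔV / (Sy × A) = 1.53 × 10^6 m³ / (0.069 × 9.1 × 10^6 m²) = 2.436 m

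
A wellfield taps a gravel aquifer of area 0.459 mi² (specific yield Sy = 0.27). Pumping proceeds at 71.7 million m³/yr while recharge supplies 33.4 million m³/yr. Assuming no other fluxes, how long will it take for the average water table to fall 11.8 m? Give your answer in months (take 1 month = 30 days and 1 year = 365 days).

A = 0.459 mi² = 1.189 × 10^6 m²
ΔV = Sy × A × Δh = 0.27 × 1.189 × 10^6 × 11.8 = 3.788 × 10^6 m³
Net withdrawal = 71.7 − 33.4 = 38.3 million m³/yr = 1.049 × 10^5 m³/d
t = ΔV / Q = 3.788 × 10^6 m³ / 1.049 × 10^5 m³/d = 36.1 d
t = 36.1 d ≈ 1.203 months

t ≈ 1.2 months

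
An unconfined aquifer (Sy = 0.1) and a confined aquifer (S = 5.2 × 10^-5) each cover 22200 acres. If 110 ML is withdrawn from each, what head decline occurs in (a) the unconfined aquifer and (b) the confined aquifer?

A = 22200 acres = 8.984 × 10^7 m²
ΔV = 110 ML = 1.1 × 10^5 m³
Unconfined: Δh_u = ΔV/(Sy·A) = 1.1 × 10^5/(0.1 × 8.984 × 10^7) = 0.01224 m
Confined: Δh_c = ΔV/(S·A) = 1.1 × 10^5/(5.2 × 10^-5 × 8.984 × 10^7) = 23.55 m

Δh_u ≈ 0.0122 m; Δh_c ≈ 23.5 m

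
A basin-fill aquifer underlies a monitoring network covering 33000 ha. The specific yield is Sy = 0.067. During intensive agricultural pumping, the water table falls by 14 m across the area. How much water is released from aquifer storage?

ΔV ≈ 3.1 × 10^8 m³

A = 33000 ha = 3.3 × 10^8 m²
ΔV = Sy × A × Δh = 0.067 × 3.3 × 10^8 m² × 14 m = 3.095 × 10^8 m³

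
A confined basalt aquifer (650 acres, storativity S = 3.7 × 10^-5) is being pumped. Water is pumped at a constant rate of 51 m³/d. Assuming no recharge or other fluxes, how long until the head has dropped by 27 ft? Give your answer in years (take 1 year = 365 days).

A = 650 acres = 2.63 × 10^6 m²
Δh = 27 ft = 8.23 m
ΔV = S × A × Δh = 3.7 × 10^-5 × 2.63 × 10^6 × 8.23 = 801 m³
t = ΔV / Q = 801 m³ / 51 m³/d = 15.71 d
t = 15.71 d ≈ 0.04303 years

t ≈ 0.043 years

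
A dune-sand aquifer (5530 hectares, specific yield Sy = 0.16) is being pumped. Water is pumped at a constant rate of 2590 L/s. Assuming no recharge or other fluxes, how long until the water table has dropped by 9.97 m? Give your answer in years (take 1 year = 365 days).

A = 5530 hectares = 5.53 × 10^7 m²
ΔV = Sy × A × Δh = 0.16 × 5.53 × 10^7 × 9.97 = 8.821 × 10^7 m³
Q = 2590 L/s = 2.238 × 10^5 m³/d
t = ΔV / Q = 8.821 × 10^7 m³ / 2.238 × 10^5 m³/d = 394.2 d
t = 394.2 d ≈ 1.08 years

t ≈ 1.08 years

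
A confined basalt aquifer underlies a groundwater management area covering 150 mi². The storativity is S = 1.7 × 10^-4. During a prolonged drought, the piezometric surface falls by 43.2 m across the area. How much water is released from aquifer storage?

ΔV ≈ 2.85 × 10^6 m³

A = 150 mi² = 3.885 × 10^8 m²
ΔV = S × A × Δh = 1.7 × 10^-4 × 3.885 × 10^8 m² × 43.2 m = 2.853 × 10^6 m³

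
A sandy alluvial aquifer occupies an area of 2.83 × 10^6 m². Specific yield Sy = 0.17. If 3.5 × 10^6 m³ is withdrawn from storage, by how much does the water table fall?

Δh = ΔV / (Sy × A) = 3.5 × 10^6 m³ / (0.17 × 2.83 × 10^6 m²) = 7.275 m

Δh ≈ 7.27 m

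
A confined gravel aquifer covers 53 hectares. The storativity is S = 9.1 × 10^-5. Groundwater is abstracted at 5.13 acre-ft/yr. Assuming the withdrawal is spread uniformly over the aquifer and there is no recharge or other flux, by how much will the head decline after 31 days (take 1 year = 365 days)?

A = 53 hectares = 5.3 × 10^5 m²
Q = 5.13 acre-ft/yr = 17.34 m³/d
ΔV = Q × t = 17.34 m³/d × 31 d = 537.4 m³
Δh = ΔV / (S × A) = 537.4 / (9.1 × 10^-5 × 5.3 × 10^5) = 11.14 m

Δh ≈ 11.1 m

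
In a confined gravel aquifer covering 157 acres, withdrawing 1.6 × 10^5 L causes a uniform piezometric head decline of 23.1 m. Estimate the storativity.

A = 157 acres = 6.354 × 10^5 m²
ΔV = 1.6 × 10^5 L = 160 m³
S = ΔV / (A × Δh) = 160 m³ / (6.354 × 10^5 m² × 23.1 m) = 1.09 × 10^-5

S ≈ 1.1 × 10^-5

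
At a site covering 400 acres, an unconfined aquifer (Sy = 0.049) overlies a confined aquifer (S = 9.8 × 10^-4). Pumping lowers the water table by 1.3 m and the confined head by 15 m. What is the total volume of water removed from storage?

ΔV ≈ 1.27 × 10^5 m³

A = 400 acres = 1.619 × 10^6 m²
Unconfined: ΔV_u = Sy × A × Δh_u = 0.049 × 1.619 × 10^6 × 1.3 = 1.031 × 10^5 m³
Confined: ΔV_c = S × A × Δh_c = 9.8 × 10^-4 × 1.619 × 10^6 × 15 = 23800 m³
Total ΔV = 1.031 × 10^5 + 23800 = 1.269 × 10^5 m³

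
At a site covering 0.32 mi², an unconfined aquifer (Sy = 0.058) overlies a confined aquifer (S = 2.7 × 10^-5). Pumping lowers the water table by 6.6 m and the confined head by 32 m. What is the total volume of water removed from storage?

A = 0.32 mi² = 8.288 × 10^5 m²
Unconfined: ΔV_u = Sy × A × Δh_u = 0.058 × 8.288 × 10^5 × 6.6 = 3.173 × 10^5 m³
Confined: ΔV_c = S × A × Δh_c = 2.7 × 10^-5 × 8.288 × 10^5 × 32 = 716.1 m³
Total ΔV = 3.173 × 10^5 + 716.1 = 3.18 × 10^5 m³

ΔV ≈ 3.18 × 10^5 m³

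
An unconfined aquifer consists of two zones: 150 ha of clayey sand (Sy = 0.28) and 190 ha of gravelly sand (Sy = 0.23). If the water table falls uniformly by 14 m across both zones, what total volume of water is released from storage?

ΔV ≈ 1.2 × 10^7 m³

A₁ = 150 ha = 1.5 × 10^6 m²; A₂ = 190 ha = 1.9 × 10^6 m²
ΔV₁ = 0.28 × 1.5 × 10^6 × 14 = 5.88 × 10^6 m³
ΔV₂ = 0.23 × 1.9 × 10^6 × 14 = 6.118 × 10^6 m³
ΔV = ΔV₁ + ΔV₂ = 1.2 × 10^7 m³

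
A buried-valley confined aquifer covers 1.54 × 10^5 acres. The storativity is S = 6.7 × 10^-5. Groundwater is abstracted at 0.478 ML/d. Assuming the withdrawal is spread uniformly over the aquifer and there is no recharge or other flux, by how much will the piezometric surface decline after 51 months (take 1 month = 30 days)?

A = 1.54 × 10^5 acres = 6.232 × 10^8 m²
Q = 0.478 ML/d = 478 m³/d
t = 51 months = 1530 d
ΔV = Q × t = 478 m³/d × 1530 d = 7.313 × 10^5 m³
Δh = ΔV / (S × A) = 7.313 × 10^5 / (6.7 × 10^-5 × 6.232 × 10^8) = 17.51 m

Δh ≈ 17.5 m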